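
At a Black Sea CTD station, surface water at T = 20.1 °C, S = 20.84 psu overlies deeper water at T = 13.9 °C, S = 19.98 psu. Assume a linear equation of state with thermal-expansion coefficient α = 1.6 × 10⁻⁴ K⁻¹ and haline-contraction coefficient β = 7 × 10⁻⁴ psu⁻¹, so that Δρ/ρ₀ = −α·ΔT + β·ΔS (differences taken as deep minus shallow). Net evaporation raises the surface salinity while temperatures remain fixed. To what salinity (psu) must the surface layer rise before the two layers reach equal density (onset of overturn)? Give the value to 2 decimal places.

21.40 psu

Neutral buoyancy requires −α(T_deep − T_surf) + β(S_deep − S_surf′) = 0.
S_surf′ = S_deep − (α/β)·ΔT = 19.98 − (1.6 × 10⁻⁴/7 × 10⁻⁴)·(-6.2) = 21.3971 psu.
Increase required: 21.3971 − 20.84 = 0.5571 psu.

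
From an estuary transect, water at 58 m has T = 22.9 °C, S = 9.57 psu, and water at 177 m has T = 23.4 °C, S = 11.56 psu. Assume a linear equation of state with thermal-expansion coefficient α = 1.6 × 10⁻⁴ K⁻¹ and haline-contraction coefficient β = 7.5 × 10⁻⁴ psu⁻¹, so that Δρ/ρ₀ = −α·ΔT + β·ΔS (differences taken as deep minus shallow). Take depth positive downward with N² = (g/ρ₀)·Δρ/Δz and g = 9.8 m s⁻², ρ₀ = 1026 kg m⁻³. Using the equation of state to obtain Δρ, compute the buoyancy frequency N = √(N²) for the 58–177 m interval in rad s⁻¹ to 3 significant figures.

ΔT = +0.5 K, ΔS = +1.99 psu (deep − shallow).
Δρ/ρ₀ = −αΔT + βΔS = -8.00 × 10⁻⁵ + 1.4925 × 10⁻³ = 1.4125 × 10⁻³, so Δρ ≈ 1.449 kg m⁻³.
N² = (g/ρ₀)·Δρ/Δz = g·(Δρ/ρ₀)/Δz = 9.8 × 1.4125 × 10⁻³ / 119 = 1.1632 × 10⁻⁴ s⁻².
N = √(1.1632 × 10⁻⁴) = 0.010785 rad s⁻¹ ≈ 0.0108 rad s⁻¹.

0.0108 rad s⁻¹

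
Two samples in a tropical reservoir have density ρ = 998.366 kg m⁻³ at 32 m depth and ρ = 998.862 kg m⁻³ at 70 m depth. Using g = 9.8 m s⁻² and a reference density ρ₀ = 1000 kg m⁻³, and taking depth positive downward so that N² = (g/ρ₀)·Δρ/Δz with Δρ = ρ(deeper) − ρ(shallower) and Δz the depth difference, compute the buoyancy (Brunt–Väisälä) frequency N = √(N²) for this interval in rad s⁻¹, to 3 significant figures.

Δρ = 998.862 − 998.366 = 0.496 kg m⁻³ over Δz = 70 − 32 = 38 m.
N² = (9.8/1000) × (0.496/38) = 1.2792 × 10⁻⁴ s⁻².
N = √(1.2792 × 10⁻⁴) = 0.011310 rad s⁻¹ ≈ 0.0113 rad s⁻¹.

0.0113 rad s⁻¹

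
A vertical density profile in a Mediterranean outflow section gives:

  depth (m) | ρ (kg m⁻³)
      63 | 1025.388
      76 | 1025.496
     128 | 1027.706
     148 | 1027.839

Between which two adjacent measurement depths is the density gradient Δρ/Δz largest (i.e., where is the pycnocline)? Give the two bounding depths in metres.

76–128 m

Compute the density gradient over each adjacent pair:
  63–76 m: Δρ/Δz = 0.108/13 = 8.3 × 10⁻³ kg m⁻⁴
  76–128 m: Δρ/Δz = 2.210/52 = 0.042 kg m⁻⁴
  128–148 m: Δρ/Δz = 0.133/20 = 6.7 × 10⁻³ kg m⁻⁴
The largest gradient is in the 76–128 m interval — the pycnocline.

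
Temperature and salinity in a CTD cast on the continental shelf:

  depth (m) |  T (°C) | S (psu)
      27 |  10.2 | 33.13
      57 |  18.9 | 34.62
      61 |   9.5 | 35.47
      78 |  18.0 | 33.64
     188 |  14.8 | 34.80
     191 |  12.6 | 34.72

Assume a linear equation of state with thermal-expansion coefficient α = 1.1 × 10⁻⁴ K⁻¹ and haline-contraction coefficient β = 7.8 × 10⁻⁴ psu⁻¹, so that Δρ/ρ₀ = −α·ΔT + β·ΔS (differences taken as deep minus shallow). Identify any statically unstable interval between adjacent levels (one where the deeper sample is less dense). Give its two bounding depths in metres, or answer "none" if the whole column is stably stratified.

61–78 m

Evaluate Δρ/ρ₀ = −αΔT + βΔS across each adjacent pair:
  27–57 m: −αΔT+βΔS = −(1.1 × 10⁻⁴)(+8.7)+(7.8 × 10⁻⁴)(+1.49) = 2.1 × 10⁻⁴ → stable
  57–61 m: −αΔT+βΔS = −(1.1 × 10⁻⁴)(-9.4)+(7.8 × 10⁻⁴)(+0.85) = 1.7 × 10⁻³ → stable
  61–78 m: −αΔT+βΔS = −(1.1 × 10⁻⁴)(+8.5)+(7.8 × 10⁻⁴)(-1.83) = -2.4 × 10⁻³ → UNSTABLE
  78–188 m: −αΔT+βΔS = −(1.1 × 10⁻⁴)(-3.2)+(7.8 × 10⁻⁴)(+1.16) = 1.3 × 10⁻³ → stable
  188–191 m: −αΔT+βΔS = −(1.1 × 10⁻⁴)(-2.2)+(7.8 × 10⁻⁴)(-0.08) = 1.8 × 10⁻⁴ → stable
The 61–78 m interval has Δρ < 0: lighter water underlies denser water.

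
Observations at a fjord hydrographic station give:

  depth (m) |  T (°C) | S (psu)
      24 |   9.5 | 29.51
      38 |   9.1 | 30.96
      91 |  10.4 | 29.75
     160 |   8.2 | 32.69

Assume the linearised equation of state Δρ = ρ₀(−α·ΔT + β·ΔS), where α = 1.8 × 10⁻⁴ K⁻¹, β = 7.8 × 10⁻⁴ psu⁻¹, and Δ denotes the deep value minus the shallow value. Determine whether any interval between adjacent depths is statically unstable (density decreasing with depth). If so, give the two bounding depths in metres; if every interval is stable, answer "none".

38–91 m

Evaluate Δρ/ρ₀ = −αΔT + βΔS across each adjacent pair:
  24–38 m: −αΔT+βΔS = −(1.8 × 10⁻⁴)(-0.4)+(7.8 × 10⁻⁴)(+1.45) = 1.2 × 10⁻³ → stable
  38–91 m: −αΔT+βΔS = −(1.8 × 10⁻⁴)(+1.3)+(7.8 × 10⁻⁴)(-1.21) = -1.2 × 10⁻³ → UNSTABLE
  91–160 m: −αΔT+βΔS = −(1.8 × 10⁻⁴)(-2.2)+(7.8 × 10⁻⁴)(+2.94) = 2.7 × 10⁻³ → stable
The 38–91 m interval has Δρ < 0: lighter water underlies denser water.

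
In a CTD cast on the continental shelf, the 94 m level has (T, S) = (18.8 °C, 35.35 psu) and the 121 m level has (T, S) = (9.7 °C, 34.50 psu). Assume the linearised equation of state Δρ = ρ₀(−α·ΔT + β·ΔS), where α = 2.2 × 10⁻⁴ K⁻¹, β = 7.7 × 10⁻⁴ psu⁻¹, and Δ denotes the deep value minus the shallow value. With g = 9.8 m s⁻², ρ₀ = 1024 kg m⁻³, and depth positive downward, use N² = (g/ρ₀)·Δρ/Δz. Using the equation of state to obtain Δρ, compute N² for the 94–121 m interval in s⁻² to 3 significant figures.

ΔT = -9.1 K, ΔS = -0.85 psu (deep − shallow).
Δρ/ρ₀ = −αΔT + βΔS = 2.002 × 10⁻³ − 6.545 × 10⁻⁴ = 1.3475 × 10⁻³, so Δρ ≈ 1.380 kg m⁻³.
N² = (g/ρ₀)·Δρ/Δz = g·(Δρ/ρ₀)/Δz = 9.8 × 1.3475 × 10⁻³ / 27 = 4.8909 × 10⁻⁴ s⁻² ≈ 4.89 × 10⁻⁴ s⁻².

4.89 × 10⁻⁴ s⁻²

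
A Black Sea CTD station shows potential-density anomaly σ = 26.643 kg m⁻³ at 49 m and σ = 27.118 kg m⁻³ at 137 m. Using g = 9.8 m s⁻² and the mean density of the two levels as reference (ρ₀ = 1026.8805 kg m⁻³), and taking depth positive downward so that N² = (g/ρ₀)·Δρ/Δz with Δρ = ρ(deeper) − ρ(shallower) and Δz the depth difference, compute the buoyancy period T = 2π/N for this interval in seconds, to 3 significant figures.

875 s

Δρ = 1027.118 − 1026.643 = 0.475 kg m⁻³ over Δz = 137 − 49 = 88 m.
N² = (9.8/1026.8805) × (0.475/88) = 5.1513 × 10⁻⁵ s⁻².
N = √(5.1513 × 10⁻⁵) = 7.1773 × 10⁻³ rad s⁻¹, so T = 2π/N = 875.42 s ≈ 875 s.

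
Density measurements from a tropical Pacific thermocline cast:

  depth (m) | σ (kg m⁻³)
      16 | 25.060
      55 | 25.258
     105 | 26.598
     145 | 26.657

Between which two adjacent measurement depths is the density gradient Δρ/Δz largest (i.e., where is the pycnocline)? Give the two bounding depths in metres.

Compute the density gradient over each adjacent pair:
  16–55 m: Δρ/Δz = 0.198/39 = 5.1 × 10⁻³ kg m⁻⁴
  55–105 m: Δρ/Δz = 1.340/50 = 0.027 kg m⁻⁴
  105–145 m: Δρ/Δz = 0.059/40 = 1.5 × 10⁻³ kg m⁻⁴
The largest gradient is in the 55–105 m interval — the pycnocline.

55–105 m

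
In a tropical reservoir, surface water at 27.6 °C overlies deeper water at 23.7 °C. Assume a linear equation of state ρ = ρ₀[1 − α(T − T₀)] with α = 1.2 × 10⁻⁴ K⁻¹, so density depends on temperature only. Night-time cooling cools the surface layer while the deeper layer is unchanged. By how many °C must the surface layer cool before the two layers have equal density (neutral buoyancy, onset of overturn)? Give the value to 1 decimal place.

With temperature the only control, equal density requires T_surf′ = T_deep.
T_surf′ = 23.7 °C.
Cooling required: 27.6 − 23.7 = 3.9 °C.

3.9 °C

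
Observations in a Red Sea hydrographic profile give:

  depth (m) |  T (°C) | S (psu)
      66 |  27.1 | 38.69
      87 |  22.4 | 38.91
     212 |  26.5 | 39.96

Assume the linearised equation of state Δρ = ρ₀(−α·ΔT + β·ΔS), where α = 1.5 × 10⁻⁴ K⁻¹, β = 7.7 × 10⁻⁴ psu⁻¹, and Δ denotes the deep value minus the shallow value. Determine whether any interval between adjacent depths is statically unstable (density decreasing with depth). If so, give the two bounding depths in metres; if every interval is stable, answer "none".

none

Evaluate Δρ/ρ₀ = −αΔT + βΔS across each adjacent pair:
  66–87 m: −αΔT+βΔS = −(1.5 × 10⁻⁴)(-4.7)+(7.7 × 10⁻⁴)(+0.22) = 8.7 × 10⁻⁴ → stable
  87–212 m: −αΔT+βΔS = −(1.5 × 10⁻⁴)(+4.1)+(7.7 × 10⁻⁴)(+1.05) = 1.9 × 10⁻⁴ → stable
Every interval has Δρ > 0: the column is stably stratified throughout.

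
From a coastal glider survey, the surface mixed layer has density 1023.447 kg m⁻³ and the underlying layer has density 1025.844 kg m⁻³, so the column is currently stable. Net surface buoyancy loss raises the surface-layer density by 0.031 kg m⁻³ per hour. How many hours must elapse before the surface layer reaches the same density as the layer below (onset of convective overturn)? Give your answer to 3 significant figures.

77.3 hours

Density deficit of the surface layer: 1025.844 − 1023.447 = 2.397 kg m⁻³.
Required change = 2.397 / 0.031 = 77.3 hours.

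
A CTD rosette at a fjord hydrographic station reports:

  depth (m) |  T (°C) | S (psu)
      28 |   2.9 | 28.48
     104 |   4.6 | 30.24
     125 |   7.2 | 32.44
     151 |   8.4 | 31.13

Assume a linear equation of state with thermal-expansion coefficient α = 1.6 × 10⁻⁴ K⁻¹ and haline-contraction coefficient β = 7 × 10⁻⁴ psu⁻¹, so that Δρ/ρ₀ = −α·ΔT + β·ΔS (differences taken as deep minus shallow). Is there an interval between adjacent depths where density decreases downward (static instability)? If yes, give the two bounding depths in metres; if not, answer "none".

Evaluate Δρ/ρ₀ = −αΔT + βΔS across each adjacent pair:
  28–104 m: −αΔT+βΔS = −(1.6 × 10⁻⁴)(+1.7)+(7 × 10⁻⁴)(+1.76) = 9.6 × 10⁻⁴ → stable
  104–125 m: −αΔT+βΔS = −(1.6 × 10⁻⁴)(+2.6)+(7 × 10⁻⁴)(+2.20) = 1.1 × 10⁻³ → stable
  125–151 m: −αΔT+βΔS = −(1.6 × 10⁻⁴)(+1.2)+(7 × 10⁻⁴)(-1.31) = -1.1 × 10⁻³ → UNSTABLE
The 125–151 m interval has Δρ < 0: lighter water underlies denser water.

125–151 m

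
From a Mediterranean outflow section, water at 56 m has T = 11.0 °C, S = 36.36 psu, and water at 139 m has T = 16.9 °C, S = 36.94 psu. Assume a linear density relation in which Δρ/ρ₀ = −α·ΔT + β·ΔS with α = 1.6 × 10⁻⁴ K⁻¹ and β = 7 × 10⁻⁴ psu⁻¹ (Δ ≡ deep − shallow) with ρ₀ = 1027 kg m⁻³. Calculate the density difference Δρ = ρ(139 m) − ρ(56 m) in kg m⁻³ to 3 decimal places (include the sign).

ΔT = +5.9 K, ΔS = +0.58 psu (deep − shallow).
Δρ/ρ₀ = −(1.6 × 10⁻⁴)(+5.9) + (7 × 10⁻⁴)(+0.58) = -5.38 × 10⁻⁴.
Δρ = 1027 × (-5.38 × 10⁻⁴) = -0.553 kg m⁻³.
Negative Δρ: lighter below, statically unstable.

-0.553 kg m⁻³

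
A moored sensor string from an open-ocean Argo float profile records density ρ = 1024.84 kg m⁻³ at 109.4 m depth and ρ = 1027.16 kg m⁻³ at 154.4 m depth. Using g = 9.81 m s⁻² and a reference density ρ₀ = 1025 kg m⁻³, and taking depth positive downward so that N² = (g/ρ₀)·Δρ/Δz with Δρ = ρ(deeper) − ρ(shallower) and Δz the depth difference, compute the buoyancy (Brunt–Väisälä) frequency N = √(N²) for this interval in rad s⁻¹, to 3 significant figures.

0.0222 rad s⁻¹

Δρ = 1027.16 − 1024.84 = 2.32 kg m⁻³ over Δz = 154.4 − 109.4 = 45 m.
N² = (9.81/1025) × (2.32/45) = 4.9342 × 10⁻⁴ s⁻².
N = √(4.9342 × 10⁻⁴) = 0.022213 rad s⁻¹ ≈ 0.0222 rad s⁻¹.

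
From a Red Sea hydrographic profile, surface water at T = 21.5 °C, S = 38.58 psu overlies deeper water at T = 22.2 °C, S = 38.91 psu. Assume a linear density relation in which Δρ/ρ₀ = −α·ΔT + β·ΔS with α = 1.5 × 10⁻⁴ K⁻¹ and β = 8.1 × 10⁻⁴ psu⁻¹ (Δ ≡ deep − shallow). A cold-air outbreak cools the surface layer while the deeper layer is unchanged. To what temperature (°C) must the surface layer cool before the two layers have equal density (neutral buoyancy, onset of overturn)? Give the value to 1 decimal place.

Neutral buoyancy requires Δρ = 0, i.e. −α(T_deep − T_surf′) + β(S_deep − S_surf) = 0.
T_surf′ = T_deep − (β/α)·ΔS = 22.2 − (8.1 × 10⁻⁴/1.5 × 10⁻⁴)·(+0.33) = 20.418 °C.
Cooling required: 21.5 − (20.418) = 1.082 °C.

20.4 °C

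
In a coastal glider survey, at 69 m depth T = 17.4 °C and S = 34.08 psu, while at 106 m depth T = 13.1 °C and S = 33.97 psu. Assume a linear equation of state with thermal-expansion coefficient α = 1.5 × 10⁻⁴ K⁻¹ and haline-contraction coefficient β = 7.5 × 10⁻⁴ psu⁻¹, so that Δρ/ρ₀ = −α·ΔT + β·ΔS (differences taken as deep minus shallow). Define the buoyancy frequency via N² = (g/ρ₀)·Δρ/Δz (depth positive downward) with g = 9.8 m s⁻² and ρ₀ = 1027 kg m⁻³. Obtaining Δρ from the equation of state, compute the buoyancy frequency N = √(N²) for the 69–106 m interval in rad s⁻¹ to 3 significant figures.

0.0122 rad s⁻¹

ΔT = -4.3 K, ΔS = -0.11 psu (deep − shallow).
Δρ/ρ₀ = −αΔT + βΔS = 6.45 × 10⁻⁴ − 8.25 × 10⁻⁵ = 5.625 × 10⁻⁴, so Δρ ≈ 0.5777 kg m⁻³.
N² = (g/ρ₀)·Δρ/Δz = g·(Δρ/ρ₀)/Δz = 9.8 × 5.625 × 10⁻⁴ / 37 = 1.4899 × 10⁻⁴ s⁻².
N = √(1.4899 × 10⁻⁴) = 0.012206 rad s⁻¹ ≈ 0.0122 rad s⁻¹.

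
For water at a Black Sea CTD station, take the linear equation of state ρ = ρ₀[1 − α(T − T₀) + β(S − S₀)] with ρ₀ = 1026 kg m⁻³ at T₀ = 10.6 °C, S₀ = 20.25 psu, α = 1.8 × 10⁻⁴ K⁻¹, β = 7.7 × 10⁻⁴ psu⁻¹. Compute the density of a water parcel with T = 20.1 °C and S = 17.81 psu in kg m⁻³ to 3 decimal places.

1022.318 kg m⁻³

T − T₀ = +9.5 K, S − S₀ = -2.44 psu.
Bracket = 1 − α·(+9.5) + β·(-2.44) = 1 + (-3.5888 × 10⁻³) = 0.9964112.
ρ = 1026 × 0.9964112 = 1022.318 kg m⁻³.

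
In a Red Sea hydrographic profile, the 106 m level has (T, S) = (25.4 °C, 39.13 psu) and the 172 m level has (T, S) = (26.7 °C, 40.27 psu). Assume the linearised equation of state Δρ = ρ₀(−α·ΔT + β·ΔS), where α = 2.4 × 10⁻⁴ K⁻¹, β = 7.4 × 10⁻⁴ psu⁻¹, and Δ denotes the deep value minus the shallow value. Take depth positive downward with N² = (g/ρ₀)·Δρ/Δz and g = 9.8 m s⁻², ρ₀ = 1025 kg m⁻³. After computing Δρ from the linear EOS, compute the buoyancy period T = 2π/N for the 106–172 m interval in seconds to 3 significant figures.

707 s

ΔT = +1.3 K, ΔS = +1.14 psu (deep − shallow).
Δρ/ρ₀ = −αΔT + βΔS = -3.12 × 10⁻⁴ + 8.436 × 10⁻⁴ = 5.316 × 10⁻⁴, so Δρ ≈ 0.5449 kg m⁻³.
N² = (g/ρ₀)·Δρ/Δz = g·(Δρ/ρ₀)/Δz = 9.8 × 5.316 × 10⁻⁴ / 66 = 7.8935 × 10⁻⁵ s⁻².
N = √(7.8935 × 10⁻⁵) = 8.8845 × 10⁻³ rad s⁻¹ → T = 2π/N = 707.21 s ≈ 707 s.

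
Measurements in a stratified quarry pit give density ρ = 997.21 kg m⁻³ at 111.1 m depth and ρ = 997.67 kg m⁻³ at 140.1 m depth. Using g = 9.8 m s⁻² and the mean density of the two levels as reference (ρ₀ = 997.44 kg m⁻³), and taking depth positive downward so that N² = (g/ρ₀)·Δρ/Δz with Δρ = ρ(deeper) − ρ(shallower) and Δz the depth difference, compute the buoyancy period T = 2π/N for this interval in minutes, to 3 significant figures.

8.39 min

Δρ = 997.67 − 997.21 = 0.46 kg m⁻³ over Δz = 140.1 − 111.1 = 29 m.
N² = (9.8/997.44) × (0.46/29) = 1.5585 × 10⁻⁴ s⁻².
N = √(1.5585 × 10⁻⁴) = 0.012484 rad s⁻¹, so T = 2π/N = 503.30 s = 8.3883 min ≈ 8.39 min.
Since Δρ > 0 the layer is stably stratified.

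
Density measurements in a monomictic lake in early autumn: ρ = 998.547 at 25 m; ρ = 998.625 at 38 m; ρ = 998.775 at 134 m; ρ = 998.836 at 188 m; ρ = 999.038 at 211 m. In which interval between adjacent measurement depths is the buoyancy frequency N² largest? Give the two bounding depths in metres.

188–211 m

Compute the density gradient over each adjacent pair:
  25–38 m: Δρ/Δz = 0.078/13 = 6.0 × 10⁻³ kg m⁻⁴
  38–134 m: Δρ/Δz = 0.150/96 = 1.6 × 10⁻³ kg m⁻⁴
  134–188 m: Δρ/Δz = 0.061/54 = 1.1 × 10⁻³ kg m⁻⁴
  188–211 m: Δρ/Δz = 0.202/23 = 8.8 × 10⁻³ kg m⁻⁴
The largest gradient is in the 188–211 m interval — the pycnocline.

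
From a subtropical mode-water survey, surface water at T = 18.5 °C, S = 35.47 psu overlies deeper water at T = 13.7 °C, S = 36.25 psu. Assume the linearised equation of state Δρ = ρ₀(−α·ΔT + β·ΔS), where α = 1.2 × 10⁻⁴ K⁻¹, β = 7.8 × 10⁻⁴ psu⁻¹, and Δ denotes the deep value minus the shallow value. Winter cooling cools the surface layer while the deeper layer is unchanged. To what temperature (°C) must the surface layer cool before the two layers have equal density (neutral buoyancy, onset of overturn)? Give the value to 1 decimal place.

Neutral buoyancy requires Δρ = 0, i.e. −α(T_deep − T_surf′) + β(S_deep − S_surf) = 0.
T_surf′ = T_deep − (β/α)·ΔS = 13.7 − (7.8 × 10⁻⁴/1.2 × 10⁻⁴)·(+0.78) = 8.630 °C.
Cooling required: 18.5 − (8.630) = 9.870 °C.

8.6 °C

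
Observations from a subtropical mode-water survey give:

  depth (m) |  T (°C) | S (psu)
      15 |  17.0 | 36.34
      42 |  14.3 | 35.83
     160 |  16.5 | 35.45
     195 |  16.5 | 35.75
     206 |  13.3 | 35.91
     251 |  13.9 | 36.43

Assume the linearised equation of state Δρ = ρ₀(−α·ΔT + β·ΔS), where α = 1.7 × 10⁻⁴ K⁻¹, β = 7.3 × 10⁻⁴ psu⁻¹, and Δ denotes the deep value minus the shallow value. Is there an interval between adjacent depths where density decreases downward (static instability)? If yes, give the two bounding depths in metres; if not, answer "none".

42–160 m

Evaluate Δρ/ρ₀ = −αΔT + βΔS across each adjacent pair:
  15–42 m: −αΔT+βΔS = −(1.7 × 10⁻⁴)(-2.7)+(7.3 × 10⁻⁴)(-0.51) = 8.7 × 10⁻⁵ → stable
  42–160 m: −αΔT+βΔS = −(1.7 × 10⁻⁴)(+2.2)+(7.3 × 10⁻⁴)(-0.38) = -6.5 × 10⁻⁴ → UNSTABLE
  160–195 m: −αΔT+βΔS = −(1.7 × 10⁻⁴)(+0.0)+(7.3 × 10⁻⁴)(+0.30) = 2.2 × 10⁻⁴ → stable
  195–206 m: −αΔT+βΔS = −(1.7 × 10⁻⁴)(-3.2)+(7.3 × 10⁻⁴)(+0.16) = 6.6 × 10⁻⁴ → stable
  206–251 m: −αΔT+βΔS = −(1.7 × 10⁻⁴)(+0.6)+(7.3 × 10⁻⁴)(+0.52) = 2.8 × 10⁻⁴ → stable
The 42–160 m interval has Δρ < 0: lighter water underlies denser water.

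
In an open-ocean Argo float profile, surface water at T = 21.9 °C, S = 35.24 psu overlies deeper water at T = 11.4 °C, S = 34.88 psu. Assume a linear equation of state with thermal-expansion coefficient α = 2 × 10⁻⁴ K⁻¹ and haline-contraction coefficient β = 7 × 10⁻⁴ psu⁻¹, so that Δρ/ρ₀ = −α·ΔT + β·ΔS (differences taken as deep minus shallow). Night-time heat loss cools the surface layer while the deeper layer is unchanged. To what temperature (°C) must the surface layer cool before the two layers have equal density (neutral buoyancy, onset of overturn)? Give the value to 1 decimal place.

Neutral buoyancy requires Δρ = 0, i.e. −α(T_deep − T_surf′) + β(S_deep − S_surf) = 0.
T_surf′ = T_deep − (β/α)·ΔS = 11.4 − (7 × 10⁻⁴/2 × 10⁻⁴)·(-0.36) = 12.660 °C.
Cooling required: 21.9 − (12.660) = 9.240 °C.

12.7 °C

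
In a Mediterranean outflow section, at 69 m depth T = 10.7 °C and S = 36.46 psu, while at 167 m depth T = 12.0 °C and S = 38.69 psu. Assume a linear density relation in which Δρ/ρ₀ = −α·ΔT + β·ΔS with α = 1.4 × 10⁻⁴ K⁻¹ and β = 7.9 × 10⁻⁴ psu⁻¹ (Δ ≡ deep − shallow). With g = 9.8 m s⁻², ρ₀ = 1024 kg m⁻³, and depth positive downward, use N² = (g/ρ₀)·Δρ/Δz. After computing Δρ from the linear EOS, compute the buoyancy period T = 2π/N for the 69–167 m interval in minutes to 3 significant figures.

ΔT = +1.3 K, ΔS = +2.23 psu (deep − shallow).
Δρ/ρ₀ = −αΔT + βΔS = -1.82 × 10⁻⁴ + 1.7617 × 10⁻³ = 1.5797 × 10⁻³, so Δρ ≈ 1.618 kg m⁻³.
N² = (g/ρ₀)·Δρ/Δz = g·(Δρ/ρ₀)/Δz = 9.8 × 1.5797 × 10⁻³ / 98 = 1.5797 × 10⁻⁴ s⁻².
N = √(1.5797 × 10⁻⁴) = 0.012569 rad s⁻¹ → T = 2π/N = 499.90 s = 8.3317 min ≈ 8.33 min.

8.33 min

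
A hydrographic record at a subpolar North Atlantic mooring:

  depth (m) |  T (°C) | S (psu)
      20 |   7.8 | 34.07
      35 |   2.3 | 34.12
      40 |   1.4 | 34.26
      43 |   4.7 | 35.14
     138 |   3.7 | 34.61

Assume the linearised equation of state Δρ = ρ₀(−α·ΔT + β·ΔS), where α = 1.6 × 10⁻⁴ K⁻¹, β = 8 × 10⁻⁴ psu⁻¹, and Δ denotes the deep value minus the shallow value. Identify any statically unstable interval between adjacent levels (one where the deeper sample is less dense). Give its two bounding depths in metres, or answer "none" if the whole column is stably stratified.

Evaluate Δρ/ρ₀ = −αΔT + βΔS across each adjacent pair:
  20–35 m: −αΔT+βΔS = −(1.6 × 10⁻⁴)(-5.5)+(8 × 10⁻⁴)(+0.05) = 9.2 × 10⁻⁴ → stable
  35–40 m: −αΔT+βΔS = −(1.6 × 10⁻⁴)(-0.9)+(8 × 10⁻⁴)(+0.14) = 2.6 × 10⁻⁴ → stable
  40–43 m: −αΔT+βΔS = −(1.6 × 10⁻⁴)(+3.3)+(8 × 10⁻⁴)(+0.88) = 1.8 × 10⁻⁴ → stable
  43–138 m: −αΔT+βΔS = −(1.6 × 10⁻⁴)(-1.0)+(8 × 10⁻⁴)(-0.53) = -2.6 × 10⁻⁴ → UNSTABLE
The 43–138 m interval has Δρ < 0: lighter water underlies denser water.

43–138 m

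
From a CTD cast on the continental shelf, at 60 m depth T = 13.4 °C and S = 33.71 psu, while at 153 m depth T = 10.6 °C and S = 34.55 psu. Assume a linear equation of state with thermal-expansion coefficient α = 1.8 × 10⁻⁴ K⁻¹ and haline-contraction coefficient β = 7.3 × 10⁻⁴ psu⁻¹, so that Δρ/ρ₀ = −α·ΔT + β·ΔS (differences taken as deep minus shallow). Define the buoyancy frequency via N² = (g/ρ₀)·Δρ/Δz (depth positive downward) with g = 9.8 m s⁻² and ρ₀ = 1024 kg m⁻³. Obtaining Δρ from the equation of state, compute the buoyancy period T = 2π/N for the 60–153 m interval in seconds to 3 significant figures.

579 s

ΔT = -2.8 K, ΔS = +0.84 psu (deep − shallow).
Δρ/ρ₀ = −αΔT + βΔS = 5.04 × 10⁻⁴ + 6.132 × 10⁻⁴ = 1.1172 × 10⁻³, so Δρ ≈ 1.144 kg m⁻³.
N² = (g/ρ₀)·Δρ/Δz = g·(Δρ/ρ₀)/Δz = 9.8 × 1.1172 × 10⁻³ / 93 = 1.1773 × 10⁻⁴ s⁻².
N = √(1.1773 × 10⁻⁴) = 0.010850 rad s⁻¹ → T = 2π/N = 579.10 s ≈ 579 s.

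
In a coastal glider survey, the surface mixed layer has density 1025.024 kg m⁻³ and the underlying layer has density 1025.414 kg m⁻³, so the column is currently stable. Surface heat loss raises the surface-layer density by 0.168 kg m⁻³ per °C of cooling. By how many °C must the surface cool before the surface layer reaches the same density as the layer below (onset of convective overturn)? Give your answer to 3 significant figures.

2.32 °C

Density deficit of the surface layer: 1025.414 − 1025.024 = 0.39 kg m⁻³.
Required change = 0.39 / 0.168 = 2.32 °C.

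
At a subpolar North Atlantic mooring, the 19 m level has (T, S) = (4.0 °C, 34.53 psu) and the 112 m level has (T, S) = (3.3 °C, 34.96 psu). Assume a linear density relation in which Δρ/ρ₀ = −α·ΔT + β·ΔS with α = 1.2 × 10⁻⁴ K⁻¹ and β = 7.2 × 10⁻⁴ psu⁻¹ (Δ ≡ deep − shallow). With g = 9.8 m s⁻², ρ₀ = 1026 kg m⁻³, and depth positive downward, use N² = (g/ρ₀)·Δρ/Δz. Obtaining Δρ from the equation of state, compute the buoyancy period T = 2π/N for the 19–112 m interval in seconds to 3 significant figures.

976 s

ΔT = -0.7 K, ΔS = +0.43 psu (deep − shallow).
Δρ/ρ₀ = −αΔT + βΔS = 8.40 × 10⁻⁵ + 3.096 × 10⁻⁴ = 3.936 × 10⁻⁴, so Δρ ≈ 0.4038 kg m⁻³.
N² = (g/ρ₀)·Δρ/Δz = g·(Δρ/ρ₀)/Δz = 9.8 × 3.936 × 10⁻⁴ / 93 = 4.1476 × 10⁻⁵ s⁻².
N = √(4.1476 × 10⁻⁵) = 6.4402 × 10⁻³ rad s⁻¹ → T = 2π/N = 975.62 s ≈ 976 s.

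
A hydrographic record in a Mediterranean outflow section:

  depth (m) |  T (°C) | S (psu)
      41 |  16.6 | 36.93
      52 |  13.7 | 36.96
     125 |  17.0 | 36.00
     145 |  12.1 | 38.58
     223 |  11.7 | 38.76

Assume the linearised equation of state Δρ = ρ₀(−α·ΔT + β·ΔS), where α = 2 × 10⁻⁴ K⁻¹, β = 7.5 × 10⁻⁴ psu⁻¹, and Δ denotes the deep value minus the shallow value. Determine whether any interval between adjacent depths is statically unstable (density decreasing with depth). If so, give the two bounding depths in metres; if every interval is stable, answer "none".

Evaluate Δρ/ρ₀ = −αΔT + βΔS across each adjacent pair:
  41–52 m: −αΔT+βΔS = −(2 × 10⁻⁴)(-2.9)+(7.5 × 10⁻⁴)(+0.03) = 6.0 × 10⁻⁴ → stable
  52–125 m: −αΔT+βΔS = −(2 × 10⁻⁴)(+3.3)+(7.5 × 10⁻⁴)(-0.96) = -1.4 × 10⁻³ → UNSTABLE
  125–145 m: −αΔT+βΔS = −(2 × 10⁻⁴)(-4.9)+(7.5 × 10⁻⁴)(+2.58) = 2.9 × 10⁻³ → stable
  145–223 m: −αΔT+βΔS = −(2 × 10⁻⁴)(-0.4)+(7.5 × 10⁻⁴)(+0.18) = 2.2 × 10⁻⁴ → stable
The 52–125 m interval has Δρ < 0: lighter water underlies denser water.

52–125 m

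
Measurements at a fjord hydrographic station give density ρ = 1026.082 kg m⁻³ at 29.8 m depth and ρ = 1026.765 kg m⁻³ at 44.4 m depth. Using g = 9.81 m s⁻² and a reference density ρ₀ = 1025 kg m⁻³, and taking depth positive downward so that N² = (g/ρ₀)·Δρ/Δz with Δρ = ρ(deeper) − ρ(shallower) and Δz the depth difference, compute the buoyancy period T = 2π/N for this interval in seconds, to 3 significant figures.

Δρ = 1026.765 − 1026.082 = 0.683 kg m⁻³ over Δz = 44.4 − 29.8 = 14.6 m.
N² = (9.81/1025) × (0.683/14.6) = 4.4773 × 10⁻⁴ s⁻².
N = √(4.4773 × 10⁻⁴) = 0.021160 rad s⁻¹, so T = 2π/N = 296.94 s ≈ 297 s.
A positive N² confirms static stability across the interval.

297 s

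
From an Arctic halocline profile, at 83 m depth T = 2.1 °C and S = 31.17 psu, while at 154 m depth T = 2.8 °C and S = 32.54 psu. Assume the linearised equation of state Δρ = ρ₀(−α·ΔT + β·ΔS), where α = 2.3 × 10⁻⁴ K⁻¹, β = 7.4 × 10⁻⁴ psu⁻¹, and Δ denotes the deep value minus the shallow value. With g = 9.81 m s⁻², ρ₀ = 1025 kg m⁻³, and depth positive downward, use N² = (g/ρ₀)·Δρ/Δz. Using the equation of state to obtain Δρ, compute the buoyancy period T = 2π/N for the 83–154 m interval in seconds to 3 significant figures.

579 s

ΔT = +0.7 K, ΔS = +1.37 psu (deep − shallow).
Δρ/ρ₀ = −αΔT + βΔS = -1.61 × 10⁻⁴ + 1.0138 × 10⁻³ = 8.528 × 10⁻⁴, so Δρ ≈ 0.8741 kg m⁻³.
N² = (g/ρ₀)·Δρ/Δz = g·(Δρ/ρ₀)/Δz = 9.81 × 8.528 × 10⁻⁴ / 71 = 1.1783 × 10⁻⁴ s⁻².
N = √(1.1783 × 10⁻⁴) = 0.010855 rad s⁻¹ → T = 2π/N = 578.83 s ≈ 579 s.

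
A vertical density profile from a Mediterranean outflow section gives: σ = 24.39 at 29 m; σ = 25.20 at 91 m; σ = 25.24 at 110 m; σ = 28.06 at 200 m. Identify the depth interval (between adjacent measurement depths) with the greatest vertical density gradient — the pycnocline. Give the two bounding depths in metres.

110–200 m

Compute the density gradient over each adjacent pair:
  29–91 m: Δρ/Δz = 0.81/62 = 0.013 kg m⁻⁴
  91–110 m: Δρ/Δz = 0.04/19 = 2.1 × 10⁻³ kg m⁻⁴
  110–200 m: Δρ/Δz = 2.82/90 = 0.031 kg m⁻⁴
The largest gradient is in the 110–200 m interval — the pycnocline.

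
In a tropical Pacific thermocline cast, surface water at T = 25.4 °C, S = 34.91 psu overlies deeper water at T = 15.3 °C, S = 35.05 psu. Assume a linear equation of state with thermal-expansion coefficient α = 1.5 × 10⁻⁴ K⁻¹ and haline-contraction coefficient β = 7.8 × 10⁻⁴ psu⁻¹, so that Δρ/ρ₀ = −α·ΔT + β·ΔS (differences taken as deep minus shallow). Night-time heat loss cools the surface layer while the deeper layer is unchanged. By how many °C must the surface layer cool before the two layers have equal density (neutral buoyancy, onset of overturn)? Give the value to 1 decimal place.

10.8 °C

Neutral buoyancy requires Δρ = 0, i.e. −α(T_deep − T_surf′) + β(S_deep − S_surf) = 0.
T_surf′ = T_deep − (β/α)·ΔS = 15.3 − (7.8 × 10⁻⁴/1.5 × 10⁻⁴)·(+0.14) = 14.572 °C.
Cooling required: 25.4 − (14.572) = 10.828 °C.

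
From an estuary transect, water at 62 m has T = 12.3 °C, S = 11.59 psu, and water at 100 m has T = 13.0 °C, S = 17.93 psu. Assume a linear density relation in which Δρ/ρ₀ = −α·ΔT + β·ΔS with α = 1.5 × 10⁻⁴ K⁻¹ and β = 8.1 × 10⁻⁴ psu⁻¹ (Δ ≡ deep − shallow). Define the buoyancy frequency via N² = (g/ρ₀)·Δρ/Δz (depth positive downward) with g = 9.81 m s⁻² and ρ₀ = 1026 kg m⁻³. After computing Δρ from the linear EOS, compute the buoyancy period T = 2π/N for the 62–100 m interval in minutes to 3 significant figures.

2.91 min

ΔT = +0.7 K, ΔS = +6.34 psu (deep − shallow).
Δρ/ρ₀ = −αΔT + βΔS = -1.05 × 10⁻⁴ + 5.1354 × 10⁻³ = 5.0304 × 10⁻³, so Δρ ≈ 5.161 kg m⁻³.
N² = (g/ρ₀)·Δρ/Δz = g·(Δρ/ρ₀)/Δz = 9.81 × 5.0304 × 10⁻³ / 38 = 1.2986 × 10⁻³ s⁻².
N = √(1.2986 × 10⁻³) = 0.036036 rad s⁻¹ → T = 2π/N = 174.36 s = 2.9060 min ≈ 2.91 min.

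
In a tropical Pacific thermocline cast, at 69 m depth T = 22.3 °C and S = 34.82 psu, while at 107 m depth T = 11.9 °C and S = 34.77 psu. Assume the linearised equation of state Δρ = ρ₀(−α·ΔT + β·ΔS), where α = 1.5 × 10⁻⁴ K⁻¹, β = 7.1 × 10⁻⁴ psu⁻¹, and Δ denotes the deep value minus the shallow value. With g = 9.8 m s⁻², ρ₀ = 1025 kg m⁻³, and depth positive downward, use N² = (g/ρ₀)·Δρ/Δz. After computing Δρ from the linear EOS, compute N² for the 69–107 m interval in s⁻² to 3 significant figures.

3.93 × 10⁻⁴ s⁻²

ΔT = -10.4 K, ΔS = -0.05 psu (deep − shallow).
Δρ/ρ₀ = −αΔT + βΔS = 1.56 × 10⁻³ − 3.55 × 10⁻⁵ = 1.5245 × 10⁻³, so Δρ ≈ 1.563 kg m⁻³.
N² = (g/ρ₀)·Δρ/Δz = g·(Δρ/ρ₀)/Δz = 9.8 × 1.5245 × 10⁻³ / 38 = 3.9316 × 10⁻⁴ s⁻² ≈ 3.93 × 10⁻⁴ s⁻².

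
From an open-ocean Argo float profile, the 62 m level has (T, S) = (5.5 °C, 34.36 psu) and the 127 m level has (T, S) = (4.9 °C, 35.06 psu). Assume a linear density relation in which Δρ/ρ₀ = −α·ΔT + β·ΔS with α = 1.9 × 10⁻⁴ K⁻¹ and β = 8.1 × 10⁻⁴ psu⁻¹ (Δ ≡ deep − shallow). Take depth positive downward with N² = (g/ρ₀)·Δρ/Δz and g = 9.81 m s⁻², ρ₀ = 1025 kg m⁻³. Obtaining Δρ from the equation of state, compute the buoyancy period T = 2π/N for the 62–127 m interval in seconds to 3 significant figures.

ΔT = -0.6 K, ΔS = +0.70 psu (deep − shallow).
Δρ/ρ₀ = −αΔT + βΔS = 1.14 × 10⁻⁴ + 5.67 × 10⁻⁴ = 6.81 × 10⁻⁴, so Δρ ≈ 0.6980 kg m⁻³.
N² = (g/ρ₀)·Δρ/Δz = g·(Δρ/ρ₀)/Δz = 9.81 × 6.81 × 10⁻⁴ / 65 = 1.0278 × 10⁻⁴ s⁻².
N = √(1.0278 × 10⁻⁴) = 0.010138 rad s⁻¹ → T = 2π/N = 619.77 s ≈ 620 s.

620 s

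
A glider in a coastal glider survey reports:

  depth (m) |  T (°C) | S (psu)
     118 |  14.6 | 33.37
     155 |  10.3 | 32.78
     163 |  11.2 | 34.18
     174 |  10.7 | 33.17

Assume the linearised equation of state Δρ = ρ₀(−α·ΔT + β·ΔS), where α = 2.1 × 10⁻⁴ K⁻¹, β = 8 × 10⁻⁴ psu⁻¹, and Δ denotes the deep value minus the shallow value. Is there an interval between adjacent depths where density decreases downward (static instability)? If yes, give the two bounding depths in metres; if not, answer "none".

Evaluate Δρ/ρ₀ = −αΔT + βΔS across each adjacent pair:
  118–155 m: −αΔT+βΔS = −(2.1 × 10⁻⁴)(-4.3)+(8 × 10⁻⁴)(-0.59) = 4.3 × 10⁻⁴ → stable
  155–163 m: −αΔT+βΔS = −(2.1 × 10⁻⁴)(+0.9)+(8 × 10⁻⁴)(+1.40) = 9.3 × 10⁻⁴ → stable
  163–174 m: −αΔT+βΔS = −(2.1 × 10⁻⁴)(-0.5)+(8 × 10⁻⁴)(-1.01) = -7.0 × 10⁻⁴ → UNSTABLE
The 163–174 m interval has Δρ < 0: lighter water underlies denser water.

163–174 m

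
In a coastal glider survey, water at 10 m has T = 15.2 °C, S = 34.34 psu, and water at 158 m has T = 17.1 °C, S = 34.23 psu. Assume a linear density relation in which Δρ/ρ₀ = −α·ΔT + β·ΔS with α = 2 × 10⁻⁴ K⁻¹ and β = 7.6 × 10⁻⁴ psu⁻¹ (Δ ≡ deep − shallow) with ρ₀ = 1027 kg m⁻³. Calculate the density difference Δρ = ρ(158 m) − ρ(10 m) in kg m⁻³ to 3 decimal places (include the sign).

ΔT = +1.9 K, ΔS = -0.11 psu (deep − shallow).
Δρ/ρ₀ = −(2 × 10⁻⁴)(+1.9) + (7.6 × 10⁻⁴)(-0.11) = -4.636 × 10⁻⁴.
Δρ = 1027 × (-4.636 × 10⁻⁴) = -0.476 kg m⁻³.
Negative Δρ: lighter below, statically unstable.

-0.476 kg m⁻³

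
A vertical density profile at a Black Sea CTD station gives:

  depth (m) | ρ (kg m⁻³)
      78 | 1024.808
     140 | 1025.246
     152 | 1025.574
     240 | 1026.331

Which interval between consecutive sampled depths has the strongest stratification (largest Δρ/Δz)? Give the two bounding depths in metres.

140–152 m

Compute the density gradient over each adjacent pair:
  78–140 m: Δρ/Δz = 0.438/62 = 7.1 × 10⁻³ kg m⁻⁴
  140–152 m: Δρ/Δz = 0.328/12 = 0.027 kg m⁻⁴
  152–240 m: Δρ/Δz = 0.757/88 = 8.6 × 10⁻³ kg m⁻⁴
The largest gradient is in the 140–152 m interval — the pycnocline.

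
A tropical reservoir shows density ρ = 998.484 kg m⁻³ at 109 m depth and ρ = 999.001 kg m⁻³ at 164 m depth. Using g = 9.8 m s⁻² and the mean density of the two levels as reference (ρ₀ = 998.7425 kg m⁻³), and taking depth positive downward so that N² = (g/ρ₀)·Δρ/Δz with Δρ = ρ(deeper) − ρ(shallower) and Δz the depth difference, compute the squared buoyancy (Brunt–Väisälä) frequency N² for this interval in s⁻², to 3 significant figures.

Δρ = 999.001 − 998.484 = 0.517 kg m⁻³ over Δz = 164 − 109 = 55 m.
N² = (9.8/998.7425) × (0.517/55) = 9.2236 × 10⁻⁵ s⁻² ≈ 9.22 × 10⁻⁵ s⁻².

9.22 × 10⁻⁵ s⁻²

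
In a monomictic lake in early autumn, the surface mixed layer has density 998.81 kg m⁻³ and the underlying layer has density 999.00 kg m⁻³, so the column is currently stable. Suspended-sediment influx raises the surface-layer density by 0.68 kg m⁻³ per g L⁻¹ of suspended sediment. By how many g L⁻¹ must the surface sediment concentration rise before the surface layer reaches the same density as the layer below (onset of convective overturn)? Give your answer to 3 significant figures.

0.279 g L⁻¹

Density deficit of the surface layer: 999.00 − 998.81 = 0.19 kg m⁻³.
Required change = 0.19 / 0.68 = 0.279 g L⁻¹.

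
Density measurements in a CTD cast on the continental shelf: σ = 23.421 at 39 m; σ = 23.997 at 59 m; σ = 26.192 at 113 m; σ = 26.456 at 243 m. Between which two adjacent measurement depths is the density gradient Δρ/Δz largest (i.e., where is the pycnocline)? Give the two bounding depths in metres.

59–113 m

Compute the density gradient over each adjacent pair:
  39–59 m: Δρ/Δz = 0.576/20 = 0.029 kg m⁻⁴
  59–113 m: Δρ/Δz = 2.195/54 = 0.041 kg m⁻⁴
  113–243 m: Δρ/Δz = 0.264/130 = 2.0 × 10⁻³ kg m⁻⁴
The largest gradient is in the 59–113 m interval — the pycnocline.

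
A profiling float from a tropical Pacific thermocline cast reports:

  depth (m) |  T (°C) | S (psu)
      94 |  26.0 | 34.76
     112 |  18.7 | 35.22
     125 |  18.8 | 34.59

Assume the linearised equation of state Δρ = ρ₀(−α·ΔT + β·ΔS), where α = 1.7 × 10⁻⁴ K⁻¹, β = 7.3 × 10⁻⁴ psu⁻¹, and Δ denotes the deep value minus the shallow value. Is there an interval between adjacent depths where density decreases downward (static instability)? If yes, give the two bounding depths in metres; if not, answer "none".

112–125 m

Evaluate Δρ/ρ₀ = −αΔT + βΔS across each adjacent pair:
  94–112 m: −αΔT+βΔS = −(1.7 × 10⁻⁴)(-7.3)+(7.3 × 10⁻⁴)(+0.46) = 1.6 × 10⁻³ → stable
  112–125 m: −αΔT+βΔS = −(1.7 × 10⁻⁴)(+0.1)+(7.3 × 10⁻⁴)(-0.63) = -4.8 × 10⁻⁴ → UNSTABLE
The 112–125 m interval has Δρ < 0: lighter water underlies denser water.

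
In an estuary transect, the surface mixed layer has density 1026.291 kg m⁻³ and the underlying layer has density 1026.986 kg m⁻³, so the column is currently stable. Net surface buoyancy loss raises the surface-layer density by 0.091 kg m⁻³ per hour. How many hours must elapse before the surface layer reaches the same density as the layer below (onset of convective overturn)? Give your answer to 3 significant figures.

Density deficit of the surface layer: 1026.986 − 1026.291 = 0.695 kg m⁻³.
Required change = 0.695 / 0.091 = 7.64 hours.

7.64 hours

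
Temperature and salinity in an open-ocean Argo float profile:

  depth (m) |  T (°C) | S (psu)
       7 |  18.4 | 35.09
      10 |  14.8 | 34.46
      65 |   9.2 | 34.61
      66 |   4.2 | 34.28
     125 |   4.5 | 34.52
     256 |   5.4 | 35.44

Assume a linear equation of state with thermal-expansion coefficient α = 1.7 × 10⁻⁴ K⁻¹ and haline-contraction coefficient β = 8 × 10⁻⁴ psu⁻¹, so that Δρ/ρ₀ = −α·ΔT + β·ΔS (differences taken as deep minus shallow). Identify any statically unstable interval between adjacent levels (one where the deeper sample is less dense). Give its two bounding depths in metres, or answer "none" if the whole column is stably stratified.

none

Evaluate Δρ/ρ₀ = −αΔT + βΔS across each adjacent pair:
  7–10 m: −αΔT+βΔS = −(1.7 × 10⁻⁴)(-3.6)+(8 × 10⁻⁴)(-0.63) = 1.1 × 10⁻⁴ → stable
  10–65 m: −αΔT+βΔS = −(1.7 × 10⁻⁴)(-5.6)+(8 × 10⁻⁴)(+0.15) = 1.1 × 10⁻³ → stable
  65–66 m: −αΔT+βΔS = −(1.7 × 10⁻⁴)(-5.0)+(8 × 10⁻⁴)(-0.33) = 5.9 × 10⁻⁴ → stable
  66–125 m: −αΔT+βΔS = −(1.7 × 10⁻⁴)(+0.3)+(8 × 10⁻⁴)(+0.24) = 1.4 × 10⁻⁴ → stable
  125–256 m: −αΔT+βΔS = −(1.7 × 10⁻⁴)(+0.9)+(8 × 10⁻⁴)(+0.92) = 5.8 × 10⁻⁴ → stable
Every interval has Δρ > 0: the column is stably stratified throughout.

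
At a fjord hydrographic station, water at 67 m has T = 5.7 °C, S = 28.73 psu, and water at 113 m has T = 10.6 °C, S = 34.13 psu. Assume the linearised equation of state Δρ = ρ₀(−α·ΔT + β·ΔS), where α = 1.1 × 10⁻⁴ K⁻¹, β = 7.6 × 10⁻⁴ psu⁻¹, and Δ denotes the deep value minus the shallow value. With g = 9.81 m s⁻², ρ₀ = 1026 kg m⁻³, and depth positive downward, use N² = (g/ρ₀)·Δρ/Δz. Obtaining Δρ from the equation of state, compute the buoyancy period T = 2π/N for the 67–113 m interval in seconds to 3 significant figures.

ΔT = +4.9 K, ΔS = +5.40 psu (deep − shallow).
Δρ/ρ₀ = −αΔT + βΔS = -5.39 × 10⁻⁴ + 4.104 × 10⁻³ = 3.565 × 10⁻³, so Δρ ≈ 3.658 kg m⁻³.
N² = (g/ρ₀)·Δρ/Δz = g·(Δρ/ρ₀)/Δz = 9.81 × 3.565 × 10⁻³ / 46 = 7.6028 × 10⁻⁴ s⁻².
N = √(7.6028 × 10⁻⁴) = 0.027573 rad s⁻¹ → T = 2π/N = 227.87 s ≈ 228 s.

228 s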